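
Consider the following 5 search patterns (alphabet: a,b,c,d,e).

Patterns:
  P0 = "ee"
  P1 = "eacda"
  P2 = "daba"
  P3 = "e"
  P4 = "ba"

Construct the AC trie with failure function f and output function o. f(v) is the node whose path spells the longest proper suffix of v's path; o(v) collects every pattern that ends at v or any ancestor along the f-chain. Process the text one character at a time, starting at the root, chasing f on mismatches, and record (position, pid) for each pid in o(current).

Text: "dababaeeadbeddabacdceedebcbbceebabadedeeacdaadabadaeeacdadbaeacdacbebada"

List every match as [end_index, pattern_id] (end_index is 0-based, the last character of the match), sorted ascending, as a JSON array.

Construct AC machine:
Trie (insert patterns):
  0='ε' goto b→11 d→7 e→1
  1='e' goto a→3 e→2  [P3 ends]
  2='ee' goto ·  [P0 ends]
  3='ea' goto c→4
  4='eac' goto d→5
  5='eacd' goto a→6
  6='eacda' goto ·  [P1 ends]
  7='d' goto a→8
  8='da' goto b→9
  9='dab' goto a→10
  10='daba' goto ·  [P2 ends]
  11='b' goto a→12
  12='ba' goto ·  [P4 ends]

Failure links (BFS by depth):
  fail(1) 'e': from fail(0)=0 chase 'e': 0 ⇒ 0;  out={3}∪out(0)={3}
  fail(7) 'd': from fail(0)=0 chase 'd': 0 ⇒ 0;  out=∅∪out(0)=∅
  fail(11) 'b': from fail(0)=0 chase 'b': 0 ⇒ 0;  out=∅∪out(0)=∅
  fail(2) 'ee': from fail(1)=0 chase 'e': 0 ⇒ 1;  out={0}∪out(1)={0,3}
  fail(3) 'ea': from fail(1)=0 chase 'a': 0 ⇒ 0;  out=∅∪out(0)=∅
  fail(8) 'da': from fail(7)=0 chase 'a': 0 ⇒ 0;  out=∅∪out(0)=∅
  fail(12) 'ba': from fail(11)=0 chase 'a': 0 ⇒ 0;  out={4}∪out(0)={4}
  fail(4) 'eac': from fail(3)=0 chase 'c': 0 ⇒ 0;  out=∅∪out(0)=∅
  fail(9) 'dab': from fail(8)=0 chase 'b': 0 ⇒ 11;  out=∅∪out(11)=∅
  fail(5) 'eacd': from fail(4)=0 chase 'd': 0 ⇒ 7;  out=∅∪out(7)=∅
  fail(10) 'daba': from fail(9)=11 chase 'a': 11 ⇒ 12;  out={2}∪out(12)={2,4}
  fail(6) 'eacda': from fail(5)=7 chase 'a': 7 ⇒ 8;  out={1}∪out(8)={1}

Text stream:
[0] read 'd'  n0⇒n7
[1] read 'a'  n7⇒n8
[2] read 'b'  n8⇒n9
[3] read 'a'  n9⇒n10  → match P2@[0:3],P4@[2:3]
[4] read 'b'  n10⇒n11 ·f
[5] read 'a'  n11⇒n12  → match P4@[4:5]
[6] read 'e'  n12⇒n1 ·f  → match P3@[6:6]
[7] read 'e'  n1⇒n2  → match P0@[6:7],P3@[7:7]
[8] read 'a'  n2⇒n3 ·f
[9] read 'd'  n3⇒n7 ·f
[10] read 'b'  n7⇒n11 ·f
[11] read 'e'  n11⇒n1 ·f  → match P3@[11:11]
[12] read 'd'  n1⇒n7 ·f
[13] read 'd'  n7⇒n7 ·f
[14] read 'a'  n7⇒n8
[15] read 'b'  n8⇒n9
[16] read 'a'  n9⇒n10  → match P2@[13:16],P4@[15:16]
[17] read 'c'  n10⇒n0 ·f
[18] read 'd'  n0⇒n7
[19] read 'c'  n7⇒n0 ·f
[20] read 'e'  n0⇒n1  → match P3@[20:20]
[21] read 'e'  n1⇒n2  → match P0@[20:21],P3@[21:21]
[22] read 'd'  n2⇒n7 ·f
[23] read 'e'  n7⇒n1 ·f  → match P3@[23:23]
[24] read 'b'  n1⇒n11 ·f
[25] read 'c'  n11⇒n0 ·f
[26] read 'b'  n0⇒n11
[27] read 'b'  n11⇒n11 ·f
[28] read 'c'  n11⇒n0 ·f
[29] read 'e'  n0⇒n1  → match P3@[29:29]
[30] read 'e'  n1⇒n2  → match P0@[29:30],P3@[30:30]
[31] read 'b'  n2⇒n11 ·f
[32] read 'a'  n11⇒n12  → match P4@[31:32]
[33] read 'b'  n12⇒n11 ·f
[34] read 'a'  n11⇒n12  → match P4@[33:34]
[35] read 'd'  n12⇒n7 ·f
[36] read 'e'  n7⇒n1 ·f  → match P3@[36:36]
[37] read 'd'  n1⇒n7 ·f
[38] read 'e'  n7⇒n1 ·f  → match P3@[38:38]
[39] read 'e'  n1⇒n2  → match P0@[38:39],P3@[39:39]
[40] read 'a'  n2⇒n3 ·f
[41] read 'c'  n3⇒n4
[42] read 'd'  n4⇒n5
[43] read 'a'  n5⇒n6  → match P1@[39:43]
[44] read 'a'  n6⇒n0 ·f
[45] read 'd'  n0⇒n7
[46] read 'a'  n7⇒n8
[47] read 'b'  n8⇒n9
[48] read 'a'  n9⇒n10  → match P2@[45:48],P4@[47:48]
[49] read 'd'  n10⇒n7 ·f
[50] read 'a'  n7⇒n8
[51] read 'e'  n8⇒n1 ·f  → match P3@[51:51]
[52] read 'e'  n1⇒n2  → match P0@[51:52],P3@[52:52]
[53] read 'a'  n2⇒n3 ·f
[54] read 'c'  n3⇒n4
[55] read 'd'  n4⇒n5
[56] read 'a'  n5⇒n6  → match P1@[52:56]
[57] read 'd'  n6⇒n7 ·f
[58] read 'b'  n7⇒n11 ·f
[59] read 'a'  n11⇒n12  → match P4@[58:59]
[60] read 'e'  n12⇒n1 ·f  → match P3@[60:60]
[61] read 'a'  n1⇒n3
[62] read 'c'  n3⇒n4
[63] read 'd'  n4⇒n5
[64] read 'a'  n5⇒n6  → match P1@[60:64]
[65] read 'c'  n6⇒n0 ·f
[66] read 'b'  n0⇒n11
[67] read 'e'  n11⇒n1 ·f  → match P3@[67:67]
[68] read 'b'  n1⇒n11 ·f
[69] read 'a'  n11⇒n12  → match P4@[68:69]
[70] read 'd'  n12⇒n7 ·f
[71] read 'a'  n7⇒n8

Matches: [[3,2],[3,4],[5,4],[6,3],[7,0],[7,3],[11,3],[16,2],[16,4],[20,3],[21,0],[21,3],[23,3],[29,3],[30,0],[30,3],[32,4],[34,4],[36,3],[38,3],[39,0],[39,3],[43,1],[48,2],[48,4],[51,3],[52,0],[52,3],[56,1],[59,4],[60,3],[64,1],[67,3],[69,4]]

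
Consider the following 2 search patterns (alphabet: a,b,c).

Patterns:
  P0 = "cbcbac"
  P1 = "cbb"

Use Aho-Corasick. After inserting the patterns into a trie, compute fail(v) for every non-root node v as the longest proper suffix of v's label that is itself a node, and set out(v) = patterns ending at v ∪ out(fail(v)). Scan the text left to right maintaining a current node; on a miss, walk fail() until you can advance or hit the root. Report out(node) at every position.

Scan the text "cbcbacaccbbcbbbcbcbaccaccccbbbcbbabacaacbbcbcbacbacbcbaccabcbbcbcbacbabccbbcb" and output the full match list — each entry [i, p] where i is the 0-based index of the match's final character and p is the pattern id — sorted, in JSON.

Construct AC machine:
Trie (insert patterns):
  n0 'ε': c→1
  n1 'c': b→2
  n2 'cb': b→7 c→3
  n3 'cbc': b→4
  n4 'cbcb': a→5
  n5 'cbcba': c→6
  n6 'cbcbac': ·  [P0 ends]
  n7 'cbb': ·  [P1 ends]

Failure links (BFS by depth):
  n1('c'): parent n0 fail=0; on 'c' 0 → fail=0;  out ∅∪∅=∅
  n2('cb'): parent n1 fail=0; on 'b' 0 → fail=0;  out ∅∪∅=∅
  n3('cbc'): parent n2 fail=0; on 'c' 0 → fail=1;  out ∅∪∅=∅
  n7('cbb'): parent n2 fail=0; on 'b' 0 → fail=0;  out {1}∪∅={1}
  n4('cbcb'): parent n3 fail=1; on 'b' 1 → fail=2;  out ∅∪∅=∅
  n5('cbcba'): parent n4 fail=2; on 'a' 2→0 → fail=0;  out ∅∪∅=∅
  n6('cbcbac'): parent n5 fail=0; on 'c' 0 → fail=1;  out {0}∪∅={0}

Run:
pos 0 'c': at 1
pos 1 'b': at 2
pos 2 'c': at 3
pos 3 'b': at 4
pos 4 'a': at 5
pos 5 'c': at 6  → match P0@[0:5]
pos 6 'a': at 0 (via fail)
pos 7 'c': at 1
pos 8 'c': at 1 (via fail)
pos 9 'b': at 2
pos 10 'b': at 7  → match P1@[8:10]
pos 11 'c': at 1 (via fail)
pos 12 'b': at 2
pos 13 'b': at 7  → match P1@[11:13]
pos 14 'b': at 0 (via fail)
pos 15 'c': at 1
pos 16 'b': at 2
pos 17 'c': at 3
pos 18 'b': at 4
pos 19 'a': at 5
pos 20 'c': at 6  → match P0@[15:20]
pos 21 'c': at 1 (via fail)
pos 22 'a': at 0 (via fail)
pos 23 'c': at 1
pos 24 'c': at 1 (via fail)
pos 25 'c': at 1 (via fail)
pos 26 'c': at 1 (via fail)
pos 27 'b': at 2
pos 28 'b': at 7  → match P1@[26:28]
pos 29 'b': at 0 (via fail)
pos 30 'c': at 1
pos 31 'b': at 2
pos 32 'b': at 7  → match P1@[30:32]
pos 33 'a': at 0 (via fail)
pos 34 'b': at 0
pos 35 'a': at 0
pos 36 'c': at 1
pos 37 'a': at 0 (via fail)
pos 38 'a': at 0
pos 39 'c': at 1
pos 40 'b': at 2
pos 41 'b': at 7  → match P1@[39:41]
pos 42 'c': at 1 (via fail)
pos 43 'b': at 2
pos 44 'c': at 3
pos 45 'b': at 4
pos 46 'a': at 5
pos 47 'c': at 6  → match P0@[42:47]
pos 48 'b': at 2 (via fail)
pos 49 'a': at 0 (via fail)
pos 50 'c': at 1
pos 51 'b': at 2
pos 52 'c': at 3
pos 53 'b': at 4
pos 54 'a': at 5
pos 55 'c': at 6  → match P0@[50:55]
pos 56 'c': at 1 (via fail)
pos 57 'a': at 0 (via fail)
pos 58 'b': at 0
pos 59 'c': at 1
pos 60 'b': at 2
pos 61 'b': at 7  → match P1@[59:61]
pos 62 'c': at 1 (via fail)
pos 63 'b': at 2
pos 64 'c': at 3
pos 65 'b': at 4
pos 66 'a': at 5
pos 67 'c': at 6  → match P0@[62:67]
pos 68 'b': at 2 (via fail)
pos 69 'a': at 0 (via fail)
pos 70 'b': at 0
pos 71 'c': at 1
pos 72 'c': at 1 (via fail)
pos 73 'b': at 2
pos 74 'b': at 7  → match P1@[72:74]
pos 75 'c': at 1 (via fail)
pos 76 'b': at 2

Matches: [[5,0],[10,1],[13,1],[20,0],[28,1],[32,1],[41,1],[47,0],[55,0],[61,1],[67,0],[74,1]]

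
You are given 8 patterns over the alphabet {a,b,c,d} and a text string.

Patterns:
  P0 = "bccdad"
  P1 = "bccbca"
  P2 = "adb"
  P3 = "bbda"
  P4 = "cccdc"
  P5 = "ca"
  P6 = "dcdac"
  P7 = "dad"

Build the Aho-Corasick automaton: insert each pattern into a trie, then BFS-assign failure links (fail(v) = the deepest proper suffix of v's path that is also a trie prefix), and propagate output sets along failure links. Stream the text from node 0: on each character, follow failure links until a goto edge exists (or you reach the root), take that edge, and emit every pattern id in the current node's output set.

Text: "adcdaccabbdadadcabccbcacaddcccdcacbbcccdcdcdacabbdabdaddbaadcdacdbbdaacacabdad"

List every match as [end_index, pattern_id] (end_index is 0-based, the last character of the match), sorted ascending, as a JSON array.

Build:
Trie nodes:
  n0 'ε': a→10 b→1 c→16 d→22
  n1 'b': b→13 c→2
  n2 'bc': c→3
  n3 'bcc': b→7 d→4
  n4 'bccd': a→5
  n5 'bccda': d→6
  n6 'bccdad': ·  [P0 ends]
  n7 'bccb': c→8
  n8 'bccbc': a→9
  n9 'bccbca': ·  [P1 ends]
  n10 'a': d→11
  n11 'ad': b→12
  n12 'adb': ·  [P2 ends]
  n13 'bb': d→14
  n14 'bbd': a→15
  n15 'bbda': ·  [P3 ends]
  n16 'c': a→21 c→17
  n17 'cc': c→18
  n18 'ccc': d→19
  n19 'cccd': c→20
  n20 'cccdc': ·  [P4 ends]
  n21 'ca': ·  [P5 ends]
  n22 'd': a→27 c→23
  n23 'dc': d→24
  n24 'dcd': a→25
  n25 'dcda': c→26
  n26 'dcdac': ·  [P6 ends]
  n27 'da': d→28
  n28 'dad': ·  [P7 ends]

BFS fail/out derivation:
  fail(1) 'b': from fail(0)=0 chase 'b': 0 ⇒ 0;  out=∅∪out(0)=∅
  fail(10) 'a': from fail(0)=0 chase 'a': 0 ⇒ 0;  out=∅∪out(0)=∅
  fail(16) 'c': from fail(0)=0 chase 'c': 0 ⇒ 0;  out=∅∪out(0)=∅
  fail(22) 'd': from fail(0)=0 chase 'd': 0 ⇒ 0;  out=∅∪out(0)=∅
  fail(2) 'bc': from fail(1)=0 chase 'c': 0 ⇒ 16;  out=∅∪out(16)=∅
  fail(11) 'ad': from fail(10)=0 chase 'd': 0 ⇒ 22;  out=∅∪out(22)=∅
  fail(13) 'bb': from fail(1)=0 chase 'b': 0 ⇒ 1;  out=∅∪out(1)=∅
  fail(17) 'cc': from fail(16)=0 chase 'c': 0 ⇒ 16;  out=∅∪out(16)=∅
  fail(21) 'ca': from fail(16)=0 chase 'a': 0 ⇒ 10;  out={5}∪out(10)={5}
  fail(23) 'dc': from fail(22)=0 chase 'c': 0 ⇒ 16;  out=∅∪out(16)=∅
  fail(27) 'da': from fail(22)=0 chase 'a': 0 ⇒ 10;  out=∅∪out(10)=∅
  fail(3) 'bcc': from fail(2)=16 chase 'c': 16 ⇒ 17;  out=∅∪out(17)=∅
  fail(12) 'adb': from fail(11)=22 chase 'b': 22→0 ⇒ 1;  out={2}∪out(1)={2}
  fail(14) 'bbd': from fail(13)=1 chase 'd': 1→0 ⇒ 22;  out=∅∪out(22)=∅
  fail(18) 'ccc': from fail(17)=16 chase 'c': 16 ⇒ 17;  out=∅∪out(17)=∅
  fail(24) 'dcd': from fail(23)=16 chase 'd': 16→0 ⇒ 22;  out=∅∪out(22)=∅
  fail(28) 'dad': from fail(27)=10 chase 'd': 10 ⇒ 11;  out={7}∪out(11)={7}
  fail(4) 'bccd': from fail(3)=17 chase 'd': 17→16→0 ⇒ 22;  out=∅∪out(22)=∅
  fail(7) 'bccb': from fail(3)=17 chase 'b': 17→16→0 ⇒ 1;  out=∅∪out(1)=∅
  fail(15) 'bbda': from fail(14)=22 chase 'a': 22 ⇒ 27;  out={3}∪out(27)={3}
  fail(19) 'cccd': from fail(18)=17 chase 'd': 17→16→0 ⇒ 22;  out=∅∪out(22)=∅
  fail(25) 'dcda': from fail(24)=22 chase 'a': 22 ⇒ 27;  out=∅∪out(27)=∅
  fail(5) 'bccda': from fail(4)=22 chase 'a': 22 ⇒ 27;  out=∅∪out(27)=∅
  fail(8) 'bccbc': from fail(7)=1 chase 'c': 1 ⇒ 2;  out=∅∪out(2)=∅
  fail(20) 'cccdc': from fail(19)=22 chase 'c': 22 ⇒ 23;  out={4}∪out(23)={4}
  fail(26) 'dcdac': from fail(25)=27 chase 'c': 27→10→0 ⇒ 16;  out={6}∪out(16)={6}
  fail(6) 'bccdad': from fail(5)=27 chase 'd': 27 ⇒ 28;  out={0}∪out(28)={0,7}
  fail(9) 'bccbca': from fail(8)=2 chase 'a': 2→16 ⇒ 21;  out={1}∪out(21)={1,5}

Run:
i=0 'a': node 0→10
i=1 'd': node 10→11
i=2 'c': node 11→23 (via fail)
i=3 'd': node 23→24
i=4 'a': node 24→25
i=5 'c': node 25→26  emit P6@[1:5]
i=6 'c': node 26→17 (via fail)
i=7 'a': node 17→21 (via fail)  emit P5@[6:7]
i=8 'b': node 21→1 (via fail)
i=9 'b': node 1→13
i=10 'd': node 13→14
i=11 'a': node 14→15  emit P3@[8:11]
i=12 'd': node 15→28 (via fail)  emit P7@[10:12]
i=13 'a': node 28→27 (via fail)
i=14 'd': node 27→28  emit P7@[12:14]
i=15 'c': node 28→23 (via fail)
i=16 'a': node 23→21 (via fail)  emit P5@[15:16]
i=17 'b': node 21→1 (via fail)
i=18 'c': node 1→2
i=19 'c': node 2→3
i=20 'b': node 3→7
i=21 'c': node 7→8
i=22 'a': node 8→9  emit P1@[17:22],P5@[21:22]
i=23 'c': node 9→16 (via fail)
i=24 'a': node 16→21  emit P5@[23:24]
i=25 'd': node 21→11 (via fail)
i=26 'd': node 11→22 (via fail)
i=27 'c': node 22→23
i=28 'c': node 23→17 (via fail)
i=29 'c': node 17→18
i=30 'd': node 18→19
i=31 'c': node 19→20  emit P4@[27:31]
i=32 'a': node 20→21 (via fail)  emit P5@[31:32]
i=33 'c': node 21→16 (via fail)
i=34 'b': node 16→1 (via fail)
i=35 'b': node 1→13
i=36 'c': node 13→2 (via fail)
i=37 'c': node 2→3
i=38 'c': node 3→18 (via fail)
i=39 'd': node 18→19
i=40 'c': node 19→20  emit P4@[36:40]
i=41 'd': node 20→24 (via fail)
i=42 'c': node 24→23 (via fail)
i=43 'd': node 23→24
i=44 'a': node 24→25
i=45 'c': node 25→26  emit P6@[41:45]
i=46 'a': node 26→21 (via fail)  emit P5@[45:46]
i=47 'b': node 21→1 (via fail)
i=48 'b': node 1→13
i=49 'd': node 13→14
i=50 'a': node 14→15  emit P3@[47:50]
i=51 'b': node 15→1 (via fail)
i=52 'd': node 1→22 (via fail)
i=53 'a': node 22→27
i=54 'd': node 27→28  emit P7@[52:54]
i=55 'd': node 28→22 (via fail)
i=56 'b': node 22→1 (via fail)
i=57 'a': node 1→10 (via fail)
i=58 'a': node 10→10 (via fail)
i=59 'd': node 10→11
i=60 'c': node 11→23 (via fail)
i=61 'd': node 23→24
i=62 'a': node 24→25
i=63 'c': node 25→26  emit P6@[59:63]
i=64 'd': node 26→22 (via fail)
i=65 'b': node 22→1 (via fail)
i=66 'b': node 1→13
i=67 'd': node 13→14
i=68 'a': node 14→15  emit P3@[65:68]
i=69 'a': node 15→10 (via fail)
i=70 'c': node 10→16 (via fail)
i=71 'a': node 16→21  emit P5@[70:71]
i=72 'c': node 21→16 (via fail)
i=73 'a': node 16→21  emit P5@[72:73]
i=74 'b': node 21→1 (via fail)
i=75 'd': node 1→22 (via fail)
i=76 'a': node 22→27
i=77 'd': node 27→28  emit P7@[75:77]

Result: [[5,6],[7,5],[11,3],[12,7],[14,7],[16,5],[22,1],[22,5],[24,5],[31,4],[32,5],[40,4],[45,6],[46,5],[50,3],[54,7],[63,6],[68,3],[71,5],[73,5],[77,7]]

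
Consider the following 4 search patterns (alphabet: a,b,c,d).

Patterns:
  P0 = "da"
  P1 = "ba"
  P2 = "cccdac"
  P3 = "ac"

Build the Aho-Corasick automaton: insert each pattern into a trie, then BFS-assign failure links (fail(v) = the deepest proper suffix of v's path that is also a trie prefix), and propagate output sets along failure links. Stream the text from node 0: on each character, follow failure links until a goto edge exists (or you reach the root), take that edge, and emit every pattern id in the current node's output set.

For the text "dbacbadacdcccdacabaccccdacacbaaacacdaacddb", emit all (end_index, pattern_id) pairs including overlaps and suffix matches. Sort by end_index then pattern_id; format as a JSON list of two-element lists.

Build:
Trie nodes:
  0='ε' goto a→11 b→3 c→5 d→1
  1='d' goto a→2
  2='da' goto ·  ←P0
  3='b' goto a→4
  4='ba' goto ·  ←P1
  5='c' goto c→6
  6='cc' goto c→7
  7='ccc' goto d→8
  8='cccd' goto a→9
  9='cccda' goto c→10
  10='cccdac' goto ·  ←P2
  11='a' goto c→12
  12='ac' goto ·  ←P3

BFS fail/out derivation:
  fail(1) 'd': from fail(0)=0 chase 'd': 0 ⇒ 0;  out=∅∪out(0)=∅
  fail(3) 'b': from fail(0)=0 chase 'b': 0 ⇒ 0;  out=∅∪out(0)=∅
  fail(5) 'c': from fail(0)=0 chase 'c': 0 ⇒ 0;  out=∅∪out(0)=∅
  fail(11) 'a': from fail(0)=0 chase 'a': 0 ⇒ 0;  out=∅∪out(0)=∅
  fail(2) 'da': from fail(1)=0 chase 'a': 0 ⇒ 11;  out={0}∪out(11)={0}
  fail(4) 'ba': from fail(3)=0 chase 'a': 0 ⇒ 11;  out={1}∪out(11)={1}
  fail(6) 'cc': from fail(5)=0 chase 'c': 0 ⇒ 5;  out=∅∪out(5)=∅
  fail(12) 'ac': from fail(11)=0 chase 'c': 0 ⇒ 5;  out={3}∪out(5)={3}
  fail(7) 'ccc': from fail(6)=5 chase 'c': 5 ⇒ 6;  out=∅∪out(6)=∅
  fail(8) 'cccd': from fail(7)=6 chase 'd': 6→5→0 ⇒ 1;  out=∅∪out(1)=∅
  fail(9) 'cccda': from fail(8)=1 chase 'a': 1 ⇒ 2;  out=∅∪out(2)={0}
  fail(10) 'cccdac': from fail(9)=2 chase 'c': 2→11 ⇒ 12;  out={2}∪out(12)={2,3}

Scan:
pos 0 'd': at 1
pos 1 'b': at 3 ·f
pos 2 'a': at 4  ** P1@[1:2]
pos 3 'c': at 12 ·f  ** P3@[2:3]
pos 4 'b': at 3 ·f
pos 5 'a': at 4  ** P1@[4:5]
pos 6 'd': at 1 ·f
pos 7 'a': at 2  ** P0@[6:7]
pos 8 'c': at 12 ·f  ** P3@[7:8]
pos 9 'd': at 1 ·f
pos 10 'c': at 5 ·f
pos 11 'c': at 6
pos 12 'c': at 7
pos 13 'd': at 8
pos 14 'a': at 9  ** P0@[13:14]
pos 15 'c': at 10  ** P2@[10:15],P3@[14:15]
pos 16 'a': at 11 ·f
pos 17 'b': at 3 ·f
pos 18 'a': at 4  ** P1@[17:18]
pos 19 'c': at 12 ·f  ** P3@[18:19]
pos 20 'c': at 6 ·f
pos 21 'c': at 7
pos 22 'c': at 7 ·f
pos 23 'd': at 8
pos 24 'a': at 9  ** P0@[23:24]
pos 25 'c': at 10  ** P2@[20:25],P3@[24:25]
pos 26 'a': at 11 ·f
pos 27 'c': at 12  ** P3@[26:27]
pos 28 'b': at 3 ·f
pos 29 'a': at 4  ** P1@[28:29]
pos 30 'a': at 11 ·f
pos 31 'a': at 11 ·f
pos 32 'c': at 12  ** P3@[31:32]
pos 33 'a': at 11 ·f
pos 34 'c': at 12  ** P3@[33:34]
pos 35 'd': at 1 ·f
pos 36 'a': at 2  ** P0@[35:36]
pos 37 'a': at 11 ·f
pos 38 'c': at 12  ** P3@[37:38]
pos 39 'd': at 1 ·f
pos 40 'd': at 1 ·f
pos 41 'b': at 3 ·f

All matches (sorted): [[2,1],[3,3],[5,1],[7,0],[8,3],[14,0],[15,2],[15,3],[18,1],[19,3],[24,0],[25,2],[25,3],[27,3],[29,1],[32,3],[34,3],[36,0],[38,3]]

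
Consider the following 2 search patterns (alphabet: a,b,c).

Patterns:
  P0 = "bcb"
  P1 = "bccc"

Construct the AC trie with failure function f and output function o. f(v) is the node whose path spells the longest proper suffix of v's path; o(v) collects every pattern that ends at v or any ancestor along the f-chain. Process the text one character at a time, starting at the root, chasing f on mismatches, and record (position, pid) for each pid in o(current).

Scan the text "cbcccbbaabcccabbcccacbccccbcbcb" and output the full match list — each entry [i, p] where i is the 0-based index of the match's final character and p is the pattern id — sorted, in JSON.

Build:
Trie (insert patterns):
  n0 'ε': b→1
  n1 'b': c→2
  n2 'bc': b→3 c→4
  n3 'bcb': ·  ←P0
  n4 'bcc': c→5
  n5 'bccc': ·  ←P1

BFS fail/out derivation:
  fail(1) 'b': from fail(0)=0 chase 'b': 0 ⇒ 0;  out=∅∪out(0)=∅
  fail(2) 'bc': from fail(1)=0 chase 'c': 0 ⇒ 0;  out=∅∪out(0)=∅
  fail(3) 'bcb': from fail(2)=0 chase 'b': 0 ⇒ 1;  out={0}∪out(1)={0}
  fail(4) 'bcc': from fail(2)=0 chase 'c': 0 ⇒ 0;  out=∅∪out(0)=∅
  fail(5) 'bccc': from fail(4)=0 chase 'c': 0 ⇒ 0;  out={1}∪out(0)={1}

Scan:
i=0 'c': node 0→0
i=1 'b': node 0→1
i=2 'c': node 1→2
i=3 'c': node 2→4
i=4 'c': node 4→5  ** P1@[1:4]
i=5 'b': node 5→1 ·f
i=6 'b': node 1→1 ·f
i=7 'a': node 1→0 ·f
i=8 'a': node 0→0
i=9 'b': node 0→1
i=10 'c': node 1→2
i=11 'c': node 2→4
i=12 'c': node 4→5  ** P1@[9:12]
i=13 'a': node 5→0 ·f
i=14 'b': node 0→1
i=15 'b': node 1→1 ·f
i=16 'c': node 1→2
i=17 'c': node 2→4
i=18 'c': node 4→5  ** P1@[15:18]
i=19 'a': node 5→0 ·f
i=20 'c': node 0→0
i=21 'b': node 0→1
i=22 'c': node 1→2
i=23 'c': node 2→4
i=24 'c': node 4→5  ** P1@[21:24]
i=25 'c': node 5→0 ·f
i=26 'b': node 0→1
i=27 'c': node 1→2
i=28 'b': node 2→3  ** P0@[26:28]
i=29 'c': node 3→2 ·f
i=30 'b': node 2→3  ** P0@[28:30]

Matches: [[4,1],[12,1],[18,1],[24,1],[28,0],[30,0]]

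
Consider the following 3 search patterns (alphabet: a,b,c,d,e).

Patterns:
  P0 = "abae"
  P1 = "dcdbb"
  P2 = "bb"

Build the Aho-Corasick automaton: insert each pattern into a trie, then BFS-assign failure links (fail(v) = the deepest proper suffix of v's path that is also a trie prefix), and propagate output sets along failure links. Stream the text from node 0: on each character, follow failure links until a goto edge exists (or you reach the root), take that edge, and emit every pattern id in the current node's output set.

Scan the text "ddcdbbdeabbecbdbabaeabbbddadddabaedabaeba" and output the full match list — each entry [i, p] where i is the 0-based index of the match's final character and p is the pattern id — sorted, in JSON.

Construct AC machine:
Trie (insert patterns):
  0='ε' goto a→1 b→10 d→5
  1='a' goto b→2
  2='ab' goto a→3
  3='aba' goto e→4
  4='abae' goto ·  ←P0
  5='d' goto c→6
  6='dc' goto d→7
  7='dcd' goto b→8
  8='dcdb' goto b→9
  9='dcdbb' goto ·  ←P1
  10='b' goto b→11
  11='bb' goto ·  ←P2

Failure links (BFS by depth):
  fail(1) 'a': from fail(0)=0 chase 'a': 0 ⇒ 0;  out=∅∪out(0)=∅
  fail(5) 'd': from fail(0)=0 chase 'd': 0 ⇒ 0;  out=∅∪out(0)=∅
  fail(10) 'b': from fail(0)=0 chase 'b': 0 ⇒ 0;  out=∅∪out(0)=∅
  fail(2) 'ab': from fail(1)=0 chase 'b': 0 ⇒ 10;  out=∅∪out(10)=∅
  fail(6) 'dc': from fail(5)=0 chase 'c': 0 ⇒ 0;  out=∅∪out(0)=∅
  fail(11) 'bb': from fail(10)=0 chase 'b': 0 ⇒ 10;  out={2}∪out(10)={2}
  fail(3) 'aba': from fail(2)=10 chase 'a': 10→0 ⇒ 1;  out=∅∪out(1)=∅
  fail(7) 'dcd': from fail(6)=0 chase 'd': 0 ⇒ 5;  out=∅∪out(5)=∅
  fail(4) 'abae': from fail(3)=1 chase 'e': 1→0 ⇒ 0;  out={0}∪out(0)={0}
  fail(8) 'dcdb': from fail(7)=5 chase 'b': 5→0 ⇒ 10;  out=∅∪out(10)=∅
  fail(9) 'dcdbb': from fail(8)=10 chase 'b': 10 ⇒ 11;  out={1}∪out(11)={1,2}

Scan:
i=0 'd': node 0→5
i=1 'd': node 5→5 (via fail)
i=2 'c': node 5→6
i=3 'd': node 6→7
i=4 'b': node 7→8
i=5 'b': node 8→9  emit P1@[1:5],P2@[4:5]
i=6 'd': node 9→5 (via fail)
i=7 'e': node 5→0 (via fail)
i=8 'a': node 0→1
i=9 'b': node 1→2
i=10 'b': node 2→11 (via fail)  emit P2@[9:10]
i=11 'e': node 11→0 (via fail)
i=12 'c': node 0→0
i=13 'b': node 0→10
i=14 'd': node 10→5 (via fail)
i=15 'b': node 5→10 (via fail)
i=16 'a': node 10→1 (via fail)
i=17 'b': node 1→2
i=18 'a': node 2→3
i=19 'e': node 3→4  emit P0@[16:19]
i=20 'a': node 4→1 (via fail)
i=21 'b': node 1→2
i=22 'b': node 2→11 (via fail)  emit P2@[21:22]
i=23 'b': node 11→11 (via fail)  emit P2@[22:23]
i=24 'd': node 11→5 (via fail)
i=25 'd': node 5→5 (via fail)
i=26 'a': node 5→1 (via fail)
i=27 'd': node 1→5 (via fail)
i=28 'd': node 5→5 (via fail)
i=29 'd': node 5→5 (via fail)
i=30 'a': node 5→1 (via fail)
i=31 'b': node 1→2
i=32 'a': node 2→3
i=33 'e': node 3→4  emit P0@[30:33]
i=34 'd': node 4→5 (via fail)
i=35 'a': node 5→1 (via fail)
i=36 'b': node 1→2
i=37 'a': node 2→3
i=38 'e': node 3→4  emit P0@[35:38]
i=39 'b': node 4→10 (via fail)
i=40 'a': node 10→1 (via fail)

All matches (sorted): [[5,1],[5,2],[10,2],[19,0],[22,2],[23,2],[33,0],[38,0]]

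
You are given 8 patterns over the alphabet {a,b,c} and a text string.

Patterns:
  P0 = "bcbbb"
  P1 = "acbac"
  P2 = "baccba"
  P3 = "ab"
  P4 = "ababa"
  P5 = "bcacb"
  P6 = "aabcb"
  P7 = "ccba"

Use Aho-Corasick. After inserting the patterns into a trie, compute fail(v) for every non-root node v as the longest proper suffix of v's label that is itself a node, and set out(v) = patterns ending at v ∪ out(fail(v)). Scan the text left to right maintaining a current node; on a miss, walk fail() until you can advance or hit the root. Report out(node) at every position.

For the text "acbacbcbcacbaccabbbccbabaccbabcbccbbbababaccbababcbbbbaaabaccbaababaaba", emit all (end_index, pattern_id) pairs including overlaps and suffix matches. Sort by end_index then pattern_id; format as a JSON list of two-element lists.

Build automaton:
Trie (insert patterns):
  0='ε' goto a→6 b→1 c→27
  1='b' goto a→11 c→2
  2='bc' goto a→20 b→3
  3='bcb' goto b→4
  4='bcbb' goto b→5
  5='bcbbb' goto ·  ←P0
  6='a' goto a→23 b→16 c→7
  7='ac' goto b→8
  8='acb' goto a→9
  9='acba' goto c→10
  10='acbac' goto ·  ←P1
  11='ba' goto c→12
  12='bac' goto c→13
  13='bacc' goto b→14
  14='baccb' goto a→15
  15='baccba' goto ·  ←P2
  16='ab' goto a→17  ←P3
  17='aba' goto b→18
  18='abab' goto a→19
  19='ababa' goto ·  ←P4
  20='bca' goto c→21
  21='bcac' goto b→22
  22='bcacb' goto ·  ←P5
  23='aa' goto b→24
  24='aab' goto c→25
  25='aabc' goto b→26
  26='aabcb' goto ·  ←P6
  27='c' goto c→28
  28='cc' goto b→29
  29='ccb' goto a→30
  30='ccba' goto ·  ←P7

BFS fail/out derivation:
  fail(1) 'b': from fail(0)=0 chase 'b': 0 ⇒ 0;  out=∅∪out(0)=∅
  fail(6) 'a': from fail(0)=0 chase 'a': 0 ⇒ 0;  out=∅∪out(0)=∅
  fail(27) 'c': from fail(0)=0 chase 'c': 0 ⇒ 0;  out=∅∪out(0)=∅
  fail(2) 'bc': from fail(1)=0 chase 'c': 0 ⇒ 27;  out=∅∪out(27)=∅
  fail(7) 'ac': from fail(6)=0 chase 'c': 0 ⇒ 27;  out=∅∪out(27)=∅
  fail(11) 'ba': from fail(1)=0 chase 'a': 0 ⇒ 6;  out=∅∪out(6)=∅
  fail(16) 'ab': from fail(6)=0 chase 'b': 0 ⇒ 1;  out={3}∪out(1)={3}
  fail(23) 'aa': from fail(6)=0 chase 'a': 0 ⇒ 6;  out=∅∪out(6)=∅
  fail(28) 'cc': from fail(27)=0 chase 'c': 0 ⇒ 27;  out=∅∪out(27)=∅
  fail(3) 'bcb': from fail(2)=27 chase 'b': 27→0 ⇒ 1;  out=∅∪out(1)=∅
  fail(8) 'acb': from fail(7)=27 chase 'b': 27→0 ⇒ 1;  out=∅∪out(1)=∅
  fail(12) 'bac': from fail(11)=6 chase 'c': 6 ⇒ 7;  out=∅∪out(7)=∅
  fail(17) 'aba': from fail(16)=1 chase 'a': 1 ⇒ 11;  out=∅∪out(11)=∅
  fail(20) 'bca': from fail(2)=27 chase 'a': 27→0 ⇒ 6;  out=∅∪out(6)=∅
  fail(24) 'aab': from fail(23)=6 chase 'b': 6 ⇒ 16;  out=∅∪out(16)={3}
  fail(29) 'ccb': from fail(28)=27 chase 'b': 27→0 ⇒ 1;  out=∅∪out(1)=∅
  fail(4) 'bcbb': from fail(3)=1 chase 'b': 1→0 ⇒ 1;  out=∅∪out(1)=∅
  fail(9) 'acba': from fail(8)=1 chase 'a': 1 ⇒ 11;  out=∅∪out(11)=∅
  fail(13) 'bacc': from fail(12)=7 chase 'c': 7→27 ⇒ 28;  out=∅∪out(28)=∅
  fail(18) 'abab': from fail(17)=11 chase 'b': 11→6 ⇒ 16;  out=∅∪out(16)={3}
  fail(21) 'bcac': from fail(20)=6 chase 'c': 6 ⇒ 7;  out=∅∪out(7)=∅
  fail(25) 'aabc': from fail(24)=16 chase 'c': 16→1 ⇒ 2;  out=∅∪out(2)=∅
  fail(30) 'ccba': from fail(29)=1 chase 'a': 1 ⇒ 11;  out={7}∪out(11)={7}
  fail(5) 'bcbbb': from fail(4)=1 chase 'b': 1→0 ⇒ 1;  out={0}∪out(1)={0}
  fail(10) 'acbac': from fail(9)=11 chase 'c': 11 ⇒ 12;  out={1}∪out(12)={1}
  fail(14) 'baccb': from fail(13)=28 chase 'b': 28 ⇒ 29;  out=∅∪out(29)=∅
  fail(19) 'ababa': from fail(18)=16 chase 'a': 16 ⇒ 17;  out={4}∪out(17)={4}
  fail(22) 'bcacb': from fail(21)=7 chase 'b': 7 ⇒ 8;  out={5}∪out(8)={5}
  fail(26) 'aabcb': from fail(25)=2 chase 'b': 2 ⇒ 3;  out={6}∪out(3)={6}
  fail(15) 'baccba': from fail(14)=29 chase 'a': 29 ⇒ 30;  out={2}∪out(30)={2,7}

Scan:
[0] read 'a'  n0⇒n6
[1] read 'c'  n6⇒n7
[2] read 'b'  n7⇒n8
[3] read 'a'  n8⇒n9
[4] read 'c'  n9⇒n10  ** P1@[0:4]
[5] read 'b'  n10⇒n8 (fail-walked)
[6] read 'c'  n8⇒n2 (fail-walked)
[7] read 'b'  n2⇒n3
[8] read 'c'  n3⇒n2 (fail-walked)
[9] read 'a'  n2⇒n20
[10] read 'c'  n20⇒n21
[11] read 'b'  n21⇒n22  ** P5@[7:11]
[12] read 'a'  n22⇒n9 (fail-walked)
[13] read 'c'  n9⇒n10  ** P1@[9:13]
[14] read 'c'  n10⇒n13 (fail-walked)
[15] read 'a'  n13⇒n6 (fail-walked)
[16] read 'b'  n6⇒n16  ** P3@[15:16]
[17] read 'b'  n16⇒n1 (fail-walked)
[18] read 'b'  n1⇒n1 (fail-walked)
[19] read 'c'  n1⇒n2
[20] read 'c'  n2⇒n28 (fail-walked)
[21] read 'b'  n28⇒n29
[22] read 'a'  n29⇒n30  ** P7@[19:22]
[23] read 'b'  n30⇒n16 (fail-walked)  ** P3@[22:23]
[24] read 'a'  n16⇒n17
[25] read 'c'  n17⇒n12 (fail-walked)
[26] read 'c'  n12⇒n13
[27] read 'b'  n13⇒n14
[28] read 'a'  n14⇒n15  ** P2@[23:28],P7@[25:28]
[29] read 'b'  n15⇒n16 (fail-walked)  ** P3@[28:29]
[30] read 'c'  n16⇒n2 (fail-walked)
[31] read 'b'  n2⇒n3
[32] read 'c'  n3⇒n2 (fail-walked)
[33] read 'c'  n2⇒n28 (fail-walked)
[34] read 'b'  n28⇒n29
[35] read 'b'  n29⇒n1 (fail-walked)
[36] read 'b'  n1⇒n1 (fail-walked)
[37] read 'a'  n1⇒n11
[38] read 'b'  n11⇒n16 (fail-walked)  ** P3@[37:38]
[39] read 'a'  n16⇒n17
[40] read 'b'  n17⇒n18  ** P3@[39:40]
[41] read 'a'  n18⇒n19  ** P4@[37:41]
[42] read 'c'  n19⇒n12 (fail-walked)
[43] read 'c'  n12⇒n13
[44] read 'b'  n13⇒n14
[45] read 'a'  n14⇒n15  ** P2@[40:45],P7@[42:45]
[46] read 'b'  n15⇒n16 (fail-walked)  ** P3@[45:46]
[47] read 'a'  n16⇒n17
[48] read 'b'  n17⇒n18  ** P3@[47:48]
[49] read 'c'  n18⇒n2 (fail-walked)
[50] read 'b'  n2⇒n3
[51] read 'b'  n3⇒n4
[52] read 'b'  n4⇒n5  ** P0@[48:52]
[53] read 'b'  n5⇒n1 (fail-walked)
[54] read 'a'  n1⇒n11
[55] read 'a'  n11⇒n23 (fail-walked)
[56] read 'a'  n23⇒n23 (fail-walked)
[57] read 'b'  n23⇒n24  ** P3@[56:57]
[58] read 'a'  n24⇒n17 (fail-walked)
[59] read 'c'  n17⇒n12 (fail-walked)
[60] read 'c'  n12⇒n13
[61] read 'b'  n13⇒n14
[62] read 'a'  n14⇒n15  ** P2@[57:62],P7@[59:62]
[63] read 'a'  n15⇒n23 (fail-walked)
[64] read 'b'  n23⇒n24  ** P3@[63:64]
[65] read 'a'  n24⇒n17 (fail-walked)
[66] read 'b'  n17⇒n18  ** P3@[65:66]
[67] read 'a'  n18⇒n19  ** P4@[63:67]
[68] read 'a'  n19⇒n23 (fail-walked)
[69] read 'b'  n23⇒n24  ** P3@[68:69]
[70] read 'a'  n24⇒n17 (fail-walked)

Matches: [[4,1],[11,5],[13,1],[16,3],[22,7],[23,3],[28,2],[28,7],[29,3],[38,3],[40,3],[41,4],[45,2],[45,7],[46,3],[48,3],[52,0],[57,3],[62,2],[62,7],[64,3],[66,3],[67,4],[69,3]]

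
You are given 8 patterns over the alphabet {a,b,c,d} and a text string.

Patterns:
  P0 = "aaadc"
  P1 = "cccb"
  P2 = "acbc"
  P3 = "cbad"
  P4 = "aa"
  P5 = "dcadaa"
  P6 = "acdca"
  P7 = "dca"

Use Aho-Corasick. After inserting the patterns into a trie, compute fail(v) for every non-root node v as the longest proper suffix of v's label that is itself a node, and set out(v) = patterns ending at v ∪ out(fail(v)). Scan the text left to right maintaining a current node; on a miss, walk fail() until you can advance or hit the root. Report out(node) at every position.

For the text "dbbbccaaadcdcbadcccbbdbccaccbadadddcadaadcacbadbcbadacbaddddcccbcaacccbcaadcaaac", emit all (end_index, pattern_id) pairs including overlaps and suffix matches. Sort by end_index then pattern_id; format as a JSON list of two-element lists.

Construct AC machine:
Trie nodes:
  n0 'ε': a→1 c→6 d→16
  n1 'a': a→2 c→10
  n2 'aa': a→3  ←P4
  n3 'aaa': d→4
  n4 'aaad': c→5
  n5 'aaadc': ·  ←P0
  n6 'c': b→13 c→7
  n7 'cc': c→8
  n8 'ccc': b→9
  n9 'cccb': ·  ←P1
  n10 'ac': b→11 d→22
  n11 'acb': c→12
  n12 'acbc': ·  ←P2
  n13 'cb': a→14
  n14 'cba': d→15
  n15 'cbad': ·  ←P3
  n16 'd': c→17
  n17 'dc': a→18
  n18 'dca': d→19  ←P7
  n19 'dcad': a→20
  n20 'dcada': a→21
  n21 'dcadaa': ·  ←P5
  n22 'acd': c→23
  n23 'acdc': a→24
  n24 'acdca': ·  ←P6

Failure links (BFS by depth):
  n1('a'): parent n0 fail=0; on 'a' 0 → fail=0;  out ∅∪∅=∅
  n6('c'): parent n0 fail=0; on 'c' 0 → fail=0;  out ∅∪∅=∅
  n16('d'): parent n0 fail=0; on 'd' 0 → fail=0;  out ∅∪∅=∅
  n2('aa'): parent n1 fail=0; on 'a' 0 → fail=1;  out {4}∪∅={4}
  n7('cc'): parent n6 fail=0; on 'c' 0 → fail=6;  out ∅∪∅=∅
  n10('ac'): parent n1 fail=0; on 'c' 0 → fail=6;  out ∅∪∅=∅
  n13('cb'): parent n6 fail=0; on 'b' 0 → fail=0;  out ∅∪∅=∅
  n17('dc'): parent n16 fail=0; on 'c' 0 → fail=6;  out ∅∪∅=∅
  n3('aaa'): parent n2 fail=1; on 'a' 1 → fail=2;  out ∅∪{4}={4}
  n8('ccc'): parent n7 fail=6; on 'c' 6 → fail=7;  out ∅∪∅=∅
  n11('acb'): parent n10 fail=6; on 'b' 6 → fail=13;  out ∅∪∅=∅
  n14('cba'): parent n13 fail=0; on 'a' 0 → fail=1;  out ∅∪∅=∅
  n18('dca'): parent n17 fail=6; on 'a' 6→0 → fail=1;  out {7}∪∅={7}
  n22('acd'): parent n10 fail=6; on 'd' 6→0 → fail=16;  out ∅∪∅=∅
  n4('aaad'): parent n3 fail=2; on 'd' 2→1→0 → fail=16;  out ∅∪∅=∅
  n9('cccb'): parent n8 fail=7; on 'b' 7→6 → fail=13;  out {1}∪∅={1}
  n12('acbc'): parent n11 fail=13; on 'c' 13→0 → fail=6;  out {2}∪∅={2}
  n15('cbad'): parent n14 fail=1; on 'd' 1→0 → fail=16;  out {3}∪∅={3}
  n19('dcad'): parent n18 fail=1; on 'd' 1→0 → fail=16;  out ∅∪∅=∅
  n23('acdc'): parent n22 fail=16; on 'c' 16 → fail=17;  out ∅∪∅=∅
  n5('aaadc'): parent n4 fail=16; on 'c' 16 → fail=17;  out {0}∪∅={0}
  n20('dcada'): parent n19 fail=16; on 'a' 16→0 → fail=1;  out ∅∪∅=∅
  n24('acdca'): parent n23 fail=17; on 'a' 17 → fail=18;  out {6}∪{7}={6,7}
  n21('dcadaa'): parent n20 fail=1; on 'a' 1 → fail=2;  out {5}∪{4}={4,5}

Text stream:
i=0 'd': node 0→16
i=1 'b': node 16→0 (via fail)
i=2 'b': node 0→0
i=3 'b': node 0→0
i=4 'c': node 0→6
i=5 'c': node 6→7
i=6 'a': node 7→1 (via fail)
i=7 'a': node 1→2  → match P4@[6:7]
i=8 'a': node 2→3  → match P4@[7:8]
i=9 'd': node 3→4
i=10 'c': node 4→5  → match P0@[6:10]
i=11 'd': node 5→16 (via fail)
i=12 'c': node 16→17
i=13 'b': node 17→13 (via fail)
i=14 'a': node 13→14
i=15 'd': node 14→15  → match P3@[12:15]
i=16 'c': node 15→17 (via fail)
i=17 'c': node 17→7 (via fail)
i=18 'c': node 7→8
i=19 'b': node 8→9  → match P1@[16:19]
i=20 'b': node 9→0 (via fail)
i=21 'd': node 0→16
i=22 'b': node 16→0 (via fail)
i=23 'c': node 0→6
i=24 'c': node 6→7
i=25 'a': node 7→1 (via fail)
i=26 'c': node 1→10
i=27 'c': node 10→7 (via fail)
i=28 'b': node 7→13 (via fail)
i=29 'a': node 13→14
i=30 'd': node 14→15  → match P3@[27:30]
i=31 'a': node 15→1 (via fail)
i=32 'd': node 1→16 (via fail)
i=33 'd': node 16→16 (via fail)
i=34 'd': node 16→16 (via fail)
i=35 'c': node 16→17
i=36 'a': node 17→18  → match P7@[34:36]
i=37 'd': node 18→19
i=38 'a': node 19→20
i=39 'a': node 20→21  → match P4@[38:39],P5@[34:39]
i=40 'd': node 21→16 (via fail)
i=41 'c': node 16→17
i=42 'a': node 17→18  → match P7@[40:42]
i=43 'c': node 18→10 (via fail)
i=44 'b': node 10→11
i=45 'a': node 11→14 (via fail)
i=46 'd': node 14→15  → match P3@[43:46]
i=47 'b': node 15→0 (via fail)
i=48 'c': node 0→6
i=49 'b': node 6→13
i=50 'a': node 13→14
i=51 'd': node 14→15  → match P3@[48:51]
i=52 'a': node 15→1 (via fail)
i=53 'c': node 1→10
i=54 'b': node 10→11
i=55 'a': node 11→14 (via fail)
i=56 'd': node 14→15  → match P3@[53:56]
i=57 'd': node 15→16 (via fail)
i=58 'd': node 16→16 (via fail)
i=59 'd': node 16→16 (via fail)
i=60 'c': node 16→17
i=61 'c': node 17→7 (via fail)
i=62 'c': node 7→8
i=63 'b': node 8→9  → match P1@[60:63]
i=64 'c': node 9→6 (via fail)
i=65 'a': node 6→1 (via fail)
i=66 'a': node 1→2  → match P4@[65:66]
i=67 'c': node 2→10 (via fail)
i=68 'c': node 10→7 (via fail)
i=69 'c': node 7→8
i=70 'b': node 8→9  → match P1@[67:70]
i=71 'c': node 9→6 (via fail)
i=72 'a': node 6→1 (via fail)
i=73 'a': node 1→2  → match P4@[72:73]
i=74 'd': node 2→16 (via fail)
i=75 'c': node 16→17
i=76 'a': node 17→18  → match P7@[74:76]
i=77 'a': node 18→2 (via fail)  → match P4@[76:77]
i=78 'a': node 2→3  → match P4@[77:78]
i=79 'c': node 3→10 (via fail)

All matches (sorted): [[7,4],[8,4],[10,0],[15,3],[19,1],[30,3],[36,7],[39,4],[39,5],[42,7],[46,3],[51,3],[56,3],[63,1],[66,4],[70,1],[73,4],[76,7],[77,4],[78,4]]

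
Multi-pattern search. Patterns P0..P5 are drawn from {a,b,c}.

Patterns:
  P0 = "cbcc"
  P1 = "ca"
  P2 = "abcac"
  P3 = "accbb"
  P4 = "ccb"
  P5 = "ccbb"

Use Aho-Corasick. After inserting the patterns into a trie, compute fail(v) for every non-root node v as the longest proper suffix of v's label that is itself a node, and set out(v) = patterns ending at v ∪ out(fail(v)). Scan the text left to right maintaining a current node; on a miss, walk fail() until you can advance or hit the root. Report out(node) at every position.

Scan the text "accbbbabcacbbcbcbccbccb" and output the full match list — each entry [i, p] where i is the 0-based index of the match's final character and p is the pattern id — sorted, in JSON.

Build:
Trie (insert patterns):
  n0 'ε': a→6 c→1
  n1 'c': a→5 b→2 c→15
  n2 'cb': c→3
  n3 'cbc': c→4
  n4 'cbcc': ·  [P0 ends]
  n5 'ca': ·  [P1 ends]
  n6 'a': b→7 c→11
  n7 'ab': c→8
  n8 'abc': a→9
  n9 'abca': c→10
  n10 'abcac': ·  [P2 ends]
  n11 'ac': c→12
  n12 'acc': b→13
  n13 'accb': b→14
  n14 'accbb': ·  [P3 ends]
  n15 'cc': b→16
  n16 'ccb': b→17  [P4 ends]
  n17 'ccbb': ·  [P5 ends]

BFS fail/out derivation:
  n1('c'): parent n0 fail=0; on 'c' 0 → fail=0;  out ∅∪∅=∅
  n6('a'): parent n0 fail=0; on 'a' 0 → fail=0;  out ∅∪∅=∅
  n2('cb'): parent n1 fail=0; on 'b' 0 → fail=0;  out ∅∪∅=∅
  n5('ca'): parent n1 fail=0; on 'a' 0 → fail=6;  out {1}∪∅={1}
  n7('ab'): parent n6 fail=0; on 'b' 0 → fail=0;  out ∅∪∅=∅
  n11('ac'): parent n6 fail=0; on 'c' 0 → fail=1;  out ∅∪∅=∅
  n15('cc'): parent n1 fail=0; on 'c' 0 → fail=1;  out ∅∪∅=∅
  n3('cbc'): parent n2 fail=0; on 'c' 0 → fail=1;  out ∅∪∅=∅
  n8('abc'): parent n7 fail=0; on 'c' 0 → fail=1;  out ∅∪∅=∅
  n12('acc'): parent n11 fail=1; on 'c' 1 → fail=15;  out ∅∪∅=∅
  n16('ccb'): parent n15 fail=1; on 'b' 1 → fail=2;  out {4}∪∅={4}
  n4('cbcc'): parent n3 fail=1; on 'c' 1 → fail=15;  out {0}∪∅={0}
  n9('abca'): parent n8 fail=1; on 'a' 1 → fail=5;  out ∅∪{1}={1}
  n13('accb'): parent n12 fail=15; on 'b' 15 → fail=16;  out ∅∪{4}={4}
  n17('ccbb'): parent n16 fail=2; on 'b' 2→0 → fail=0;  out {5}∪∅={5}
  n10('abcac'): parent n9 fail=5; on 'c' 5→6 → fail=11;  out {2}∪∅={2}
  n14('accbb'): parent n13 fail=16; on 'b' 16 → fail=17;  out {3}∪{5}={3,5}

Scan:
pos 0 'a': at 6
pos 1 'c': at 11
pos 2 'c': at 12
pos 3 'b': at 13  emit P4@[1:3]
pos 4 'b': at 14  emit P3@[0:4],P5@[1:4]
pos 5 'b': at 0 (via fail)
pos 6 'a': at 6
pos 7 'b': at 7
pos 8 'c': at 8
pos 9 'a': at 9  emit P1@[8:9]
pos 10 'c': at 10  emit P2@[6:10]
pos 11 'b': at 2 (via fail)
pos 12 'b': at 0 (via fail)
pos 13 'c': at 1
pos 14 'b': at 2
pos 15 'c': at 3
pos 16 'b': at 2 (via fail)
pos 17 'c': at 3
pos 18 'c': at 4  emit P0@[15:18]
pos 19 'b': at 16 (via fail)  emit P4@[17:19]
pos 20 'c': at 3 (via fail)
pos 21 'c': at 4  emit P0@[18:21]
pos 22 'b': at 16 (via fail)  emit P4@[20:22]

Result: [[3,4],[4,3],[4,5],[9,1],[10,2],[18,0],[19,4],[21,0],[22,4]]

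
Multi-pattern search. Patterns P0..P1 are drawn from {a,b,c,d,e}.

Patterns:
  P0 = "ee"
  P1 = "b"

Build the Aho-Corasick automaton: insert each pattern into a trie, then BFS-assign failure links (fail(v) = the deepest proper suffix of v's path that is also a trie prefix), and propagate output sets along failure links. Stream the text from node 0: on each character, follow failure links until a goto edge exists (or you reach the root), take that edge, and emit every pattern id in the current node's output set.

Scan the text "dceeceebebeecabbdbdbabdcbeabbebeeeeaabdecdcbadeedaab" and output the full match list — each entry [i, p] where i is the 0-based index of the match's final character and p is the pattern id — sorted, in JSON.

Build automaton:
Trie (insert patterns):
  0='ε' goto b→3 e→1
  1='e' goto e→2
  2='ee' goto ·  ←P0
  3='b' goto ·  ←P1

BFS fail/out derivation:
  fail(1) 'e': from fail(0)=0 chase 'e': 0 ⇒ 0;  out=∅∪out(0)=∅
  fail(3) 'b': from fail(0)=0 chase 'b': 0 ⇒ 0;  out={1}∪out(0)={1}
  fail(2) 'ee': from fail(1)=0 chase 'e': 0 ⇒ 1;  out={0}∪out(1)={0}

Text stream:
i=0 'd': node 0→0
i=1 'c': node 0→0
i=2 'e': node 0→1
i=3 'e': node 1→2  ** P0@[2:3]
i=4 'c': node 2→0 ·f
i=5 'e': node 0→1
i=6 'e': node 1→2  ** P0@[5:6]
i=7 'b': node 2→3 ·f  ** P1@[7:7]
i=8 'e': node 3→1 ·f
i=9 'b': node 1→3 ·f  ** P1@[9:9]
i=10 'e': node 3→1 ·f
i=11 'e': node 1→2  ** P0@[10:11]
i=12 'c': node 2→0 ·f
i=13 'a': node 0→0
i=14 'b': node 0→3  ** P1@[14:14]
i=15 'b': node 3→3 ·f  ** P1@[15:15]
i=16 'd': node 3→0 ·f
i=17 'b': node 0→3  ** P1@[17:17]
i=18 'd': node 3→0 ·f
i=19 'b': node 0→3  ** P1@[19:19]
i=20 'a': node 3→0 ·f
i=21 'b': node 0→3  ** P1@[21:21]
i=22 'd': node 3→0 ·f
i=23 'c': node 0→0
i=24 'b': node 0→3  ** P1@[24:24]
i=25 'e': node 3→1 ·f
i=26 'a': node 1→0 ·f
i=27 'b': node 0→3  ** P1@[27:27]
i=28 'b': node 3→3 ·f  ** P1@[28:28]
i=29 'e': node 3→1 ·f
i=30 'b': node 1→3 ·f  ** P1@[30:30]
i=31 'e': node 3→1 ·f
i=32 'e': node 1→2  ** P0@[31:32]
i=33 'e': node 2→2 ·f  ** P0@[32:33]
i=34 'e': node 2→2 ·f  ** P0@[33:34]
i=35 'a': node 2→0 ·f
i=36 'a': node 0→0
i=37 'b': node 0→3  ** P1@[37:37]
i=38 'd': node 3→0 ·f
i=39 'e': node 0→1
i=40 'c': node 1→0 ·f
i=41 'd': node 0→0
i=42 'c': node 0→0
i=43 'b': node 0→3  ** P1@[43:43]
i=44 'a': node 3→0 ·f
i=45 'd': node 0→0
i=46 'e': node 0→1
i=47 'e': node 1→2  ** P0@[46:47]
i=48 'd': node 2→0 ·f
i=49 'a': node 0→0
i=50 'a': node 0→0
i=51 'b': node 0→3  ** P1@[51:51]

Result: [[3,0],[6,0],[7,1],[9,1],[11,0],[14,1],[15,1],[17,1],[19,1],[21,1],[24,1],[27,1],[28,1],[30,1],[32,0],[33,0],[34,0],[37,1],[43,1],[47,0],[51,1]]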